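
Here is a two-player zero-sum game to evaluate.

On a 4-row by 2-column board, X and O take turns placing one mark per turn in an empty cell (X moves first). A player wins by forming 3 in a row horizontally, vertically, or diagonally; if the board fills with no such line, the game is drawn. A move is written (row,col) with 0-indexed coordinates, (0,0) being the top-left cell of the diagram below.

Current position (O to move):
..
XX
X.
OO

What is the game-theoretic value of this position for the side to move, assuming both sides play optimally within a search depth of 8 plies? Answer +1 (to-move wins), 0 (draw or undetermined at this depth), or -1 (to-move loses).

value(../XX/X./OO, O) = 0

p1 O@[../XX/X./OO]: (0,0)[O./XX/X./OO]+0* (0,1)[.O/XX/X./OO]-1 (2,1)[../XX/XO/OO]-1
p2 X@[O./XX/X./OO]: (0,1)[OX/XX/X./OO]+0* (2,1)[O./XX/XX/OO]+0
p3 O@[OX/XX/X./OO]: (2,1)[OX/XX/XO/OO]+0*
p4 X@[OX/XX/XO/OO] terminal +0; root [../XX/X./OO] d8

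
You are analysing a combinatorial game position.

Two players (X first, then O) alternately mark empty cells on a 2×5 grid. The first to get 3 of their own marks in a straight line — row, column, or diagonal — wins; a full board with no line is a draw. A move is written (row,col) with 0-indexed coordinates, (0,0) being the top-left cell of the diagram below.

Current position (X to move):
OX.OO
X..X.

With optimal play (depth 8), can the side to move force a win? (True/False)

[OX.OO/X..X.] X move#1: (0,2):+0/OXXOO/X..X.*, (1,1):-1/OX.OO/XX.X., (1,2):-1/OX.OO/X.XX., (1,4):-1/OX.OO/X..XX
[OXXOO/X..X.] O move#2: (1,1):+0/OXXOO/XO.X.*, (1,2):+0/OXXOO/X.OX., (1,4):+0/OXXOO/X..XO
[OXXOO/XO.X.] X move#3: (1,2):+0/OXXOO/XOXX.*, (1,4):+0/OXXOO/XO.XX
[OXXOO/XOXX.] O move#4: (1,4):+0/OXXOO/XOXXO*
[OXXOO/XOXXO] end (terminal +0, X#5); searched OX.OO/X..X. to 8

X winning at [OX.OO/X..X.]: False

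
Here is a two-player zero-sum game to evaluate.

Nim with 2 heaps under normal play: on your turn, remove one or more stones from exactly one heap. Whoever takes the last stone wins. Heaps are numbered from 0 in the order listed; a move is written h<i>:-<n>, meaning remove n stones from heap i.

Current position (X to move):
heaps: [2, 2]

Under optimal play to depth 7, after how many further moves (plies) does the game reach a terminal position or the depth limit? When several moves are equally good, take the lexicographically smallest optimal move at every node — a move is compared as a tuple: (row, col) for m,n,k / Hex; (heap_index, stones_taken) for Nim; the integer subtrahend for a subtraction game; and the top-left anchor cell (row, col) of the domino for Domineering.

PV length from [(2,2)]: 4 plies

ply 1, X at (2,2) | h0:-1=-1→(1,2)*; h0:-2=-1→(0,2); h1:-1=-1→(2,1); h1:-2=-1→(2,0)
ply 2, O at (1,2) | h0:-1=-1→(0,2); h1:-1=+1→(1,1)*; h1:-2=-1→(1,0)
ply 3, X at (1,1) | h0:-1=-1→(0,1)*; h1:-1=-1→(1,0)
ply 4, O at (0,1) | h1:-1=+1→(0,0)*
ply 5: (0,0) is terminal -1 (X); from (2,2) depth 7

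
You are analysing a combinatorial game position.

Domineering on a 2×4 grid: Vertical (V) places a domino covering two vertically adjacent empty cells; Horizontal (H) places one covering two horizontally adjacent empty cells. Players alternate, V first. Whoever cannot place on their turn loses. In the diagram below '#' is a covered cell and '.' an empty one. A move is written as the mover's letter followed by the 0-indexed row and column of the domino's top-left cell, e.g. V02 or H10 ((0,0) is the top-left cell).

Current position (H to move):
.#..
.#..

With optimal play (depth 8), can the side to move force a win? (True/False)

H winning at [.#../.#..]: True

ply 1, H at .#../.#.. | H02=+1→.###/.#..*; H12=+1→.#../.###
ply 2, V at .###/.#.. | V00=-1→####/##..*
ply 3, H at ####/##.. | H12=+1→####/####*
ply 4: ####/#### is terminal -1 (V); from .#../.#.. depth 8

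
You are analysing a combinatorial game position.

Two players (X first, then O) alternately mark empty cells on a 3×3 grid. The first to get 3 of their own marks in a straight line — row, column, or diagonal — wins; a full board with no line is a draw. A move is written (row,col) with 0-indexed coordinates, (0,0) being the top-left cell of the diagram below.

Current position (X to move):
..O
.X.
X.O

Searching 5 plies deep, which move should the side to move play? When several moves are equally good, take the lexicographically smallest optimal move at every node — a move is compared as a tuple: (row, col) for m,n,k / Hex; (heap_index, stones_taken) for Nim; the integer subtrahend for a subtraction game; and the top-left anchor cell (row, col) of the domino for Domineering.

X's best at [..O/.X./X.O]: (1,2)

[..O/.X./X.O] X move#1: (0,0):-1/X.O/.X./X.O, (0,1):-1/.XO/.X./X.O, (1,0):-1/..O/XX./X.O, (1,2):+0/..O/.XX/X.O*, (2,1):-1/..O/.X./XXO
[..O/.XX/X.O] O move#2: (0,0):-1/O.O/.XX/X.O, (0,1):-1/.OO/.XX/X.O, (1,0):+0/..O/OXX/X.O*, (2,1):-1/..O/.XX/XOO
[..O/OXX/X.O] X move#3: (0,0):+0/X.O/OXX/X.O*, (0,1):+0/.XO/OXX/X.O, (2,1):+0/..O/OXX/XXO
[X.O/OXX/X.O] O move#4: (0,1):+0/XOO/OXX/X.O*, (2,1):+0/X.O/OXX/XOO
[XOO/OXX/X.O] X move#5: (2,1):+0/XOO/OXX/XXO*
[XOO/OXX/XXO] end (terminal +0, O#6); searched ..O/.X./X.O to 5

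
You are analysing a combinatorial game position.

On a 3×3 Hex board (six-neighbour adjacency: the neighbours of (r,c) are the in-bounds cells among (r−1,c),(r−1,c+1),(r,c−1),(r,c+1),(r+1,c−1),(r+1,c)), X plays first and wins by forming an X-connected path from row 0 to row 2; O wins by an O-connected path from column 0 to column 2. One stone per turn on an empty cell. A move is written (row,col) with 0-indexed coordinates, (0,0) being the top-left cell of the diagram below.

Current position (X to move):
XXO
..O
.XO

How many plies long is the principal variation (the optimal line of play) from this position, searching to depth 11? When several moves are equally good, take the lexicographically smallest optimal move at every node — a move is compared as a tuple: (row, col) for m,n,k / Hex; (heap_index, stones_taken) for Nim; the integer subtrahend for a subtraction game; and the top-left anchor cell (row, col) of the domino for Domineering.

PV length from [XXO/..O/.XO]: 3 plies

[XXO/..O/.XO] X move#1: (1,0):+1/XXO/X.O/.XO*, (1,1):+1/XXO/.XO/.XO, (2,0):+1/XXO/..O/XXO
[XXO/X.O/.XO] O move#2: (1,1):-1/XXO/XOO/.XO*, (2,0):-1/XXO/X.O/OXO
[XXO/XOO/.XO] X move#3: (2,0):+1/XXO/XOO/XXO*
[XXO/XOO/XXO] end (terminal -1, O#4); searched XXO/..O/.XO to 11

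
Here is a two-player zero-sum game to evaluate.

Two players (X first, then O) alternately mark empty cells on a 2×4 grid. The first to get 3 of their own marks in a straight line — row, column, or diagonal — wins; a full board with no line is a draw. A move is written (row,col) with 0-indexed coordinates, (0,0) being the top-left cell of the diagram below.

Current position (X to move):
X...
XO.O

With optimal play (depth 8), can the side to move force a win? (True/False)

ply 1, X at X.../XO.O | (0,1)=-1→XX../XO.O; (0,2)=-1→X.X./XO.O; (0,3)=-1→X..X/XO.O; (1,2)=+0→X.../XOXO*
ply 2, O at X.../XOXO | (0,1)=+0→XO../XOXO*; (0,2)=+0→X.O./XOXO; (0,3)=+0→X..O/XOXO
ply 3, X at XO../XOXO | (0,2)=+0→XOX./XOXO*; (0,3)=+0→XO.X/XOXO
ply 4, O at XOX./XOXO | (0,3)=+0→XOXO/XOXO*
ply 5: XOXO/XOXO is terminal +0 (X); from X.../XO.O depth 8

X winning at [X.../XO.O]: False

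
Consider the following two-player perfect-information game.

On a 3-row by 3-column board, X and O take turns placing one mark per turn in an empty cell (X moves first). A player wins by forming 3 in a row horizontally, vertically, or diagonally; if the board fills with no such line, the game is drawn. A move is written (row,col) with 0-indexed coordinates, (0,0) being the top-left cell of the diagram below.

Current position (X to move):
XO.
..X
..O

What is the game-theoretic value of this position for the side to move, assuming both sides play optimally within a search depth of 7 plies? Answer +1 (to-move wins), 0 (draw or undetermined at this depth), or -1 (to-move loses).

value(XO./..X/..O, X) = +1

p1 X@[XO./..X/..O]: (0,2)[XOX/..X/..O]-1 (1,0)[XO./X.X/..O]+1* (1,1)[XO./.XX/..O]+0 (2,0)[XO./..X/X.O]+0 (2,1)[XO./..X/.XO]+0
p2 O@[XO./X.X/..O]: (0,2)[XOO/X.X/..O]-1* (1,1)[XO./XOX/..O]-1 (2,0)[XO./X.X/O.O]-1 (2,1)[XO./X.X/.OO]-1
p3 X@[XOO/X.X/..O]: (1,1)[XOO/XXX/..O]+1* (2,0)[XOO/X.X/X.O]+1 (2,1)[XOO/X.X/.XO]+1
p4 O@[XOO/XXX/..O] terminal -1; root [XO./..X/..O] d7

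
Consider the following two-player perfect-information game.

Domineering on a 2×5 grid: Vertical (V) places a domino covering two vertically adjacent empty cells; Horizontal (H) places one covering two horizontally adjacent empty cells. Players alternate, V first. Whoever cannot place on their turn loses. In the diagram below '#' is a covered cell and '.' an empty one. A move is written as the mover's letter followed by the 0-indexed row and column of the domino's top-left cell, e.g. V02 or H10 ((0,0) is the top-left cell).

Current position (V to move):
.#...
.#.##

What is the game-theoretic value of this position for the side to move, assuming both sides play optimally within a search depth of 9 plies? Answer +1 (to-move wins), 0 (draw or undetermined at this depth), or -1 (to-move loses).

value(.#.../.#.##, V) = +1

ply 1, V at .#.../.#.## | V00=-1→##.../##.##; V02=+1→.##../.####*
ply 2, H at .##../.#### | H03=-1→.####/.####*
ply 3, V at .####/.#### | V00=+1→#####/#####*
ply 4: #####/##### is terminal -1 (H); from .#.../.#.## depth 9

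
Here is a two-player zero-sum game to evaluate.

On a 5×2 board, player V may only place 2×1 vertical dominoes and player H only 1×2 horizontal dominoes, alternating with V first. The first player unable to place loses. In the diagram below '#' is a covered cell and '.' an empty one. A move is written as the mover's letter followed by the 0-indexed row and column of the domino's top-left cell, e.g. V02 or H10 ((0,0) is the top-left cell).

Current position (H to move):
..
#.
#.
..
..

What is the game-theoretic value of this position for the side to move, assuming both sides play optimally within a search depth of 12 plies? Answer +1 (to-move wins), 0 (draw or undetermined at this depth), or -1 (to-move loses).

p1 H@[../#./#./../..]: H00[##/#./#./../..]-1 H30[../#./#./##/..]+1* H40[../#./#./../##]+1
p2 V@[../#./#./##/..]: V01[.#/##/#./##/..]-1* V11[../##/##/##/..]-1
p3 H@[.#/##/#./##/..]: H40[.#/##/#./##/##]+1*
p4 V@[.#/##/#./##/##] terminal -1; root [../#./#./../..] d12

value(../#./#./../.., H) = +1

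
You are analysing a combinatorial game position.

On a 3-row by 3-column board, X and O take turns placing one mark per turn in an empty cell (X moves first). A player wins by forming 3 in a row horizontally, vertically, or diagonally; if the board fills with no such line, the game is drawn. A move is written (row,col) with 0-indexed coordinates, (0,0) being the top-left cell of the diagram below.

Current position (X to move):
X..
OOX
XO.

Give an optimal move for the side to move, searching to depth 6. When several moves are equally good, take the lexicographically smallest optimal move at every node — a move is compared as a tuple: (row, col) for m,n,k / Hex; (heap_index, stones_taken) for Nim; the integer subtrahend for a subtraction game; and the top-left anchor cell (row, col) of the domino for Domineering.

X's best at [X../OOX/XO.]: (0,1)

p1 X@[X../OOX/XO.]: (0,1)[XX./OOX/XO.]+0* (0,2)[X.X/OOX/XO.]-1 (2,2)[X../OOX/XOX]-1
p2 O@[XX./OOX/XO.]: (0,2)[XXO/OOX/XO.]+0* (2,2)[XX./OOX/XOO]-1
p3 X@[XXO/OOX/XO.]: (2,2)[XXO/OOX/XOX]+0*
p4 O@[XXO/OOX/XOX] terminal +0; root [X../OOX/XO.] d6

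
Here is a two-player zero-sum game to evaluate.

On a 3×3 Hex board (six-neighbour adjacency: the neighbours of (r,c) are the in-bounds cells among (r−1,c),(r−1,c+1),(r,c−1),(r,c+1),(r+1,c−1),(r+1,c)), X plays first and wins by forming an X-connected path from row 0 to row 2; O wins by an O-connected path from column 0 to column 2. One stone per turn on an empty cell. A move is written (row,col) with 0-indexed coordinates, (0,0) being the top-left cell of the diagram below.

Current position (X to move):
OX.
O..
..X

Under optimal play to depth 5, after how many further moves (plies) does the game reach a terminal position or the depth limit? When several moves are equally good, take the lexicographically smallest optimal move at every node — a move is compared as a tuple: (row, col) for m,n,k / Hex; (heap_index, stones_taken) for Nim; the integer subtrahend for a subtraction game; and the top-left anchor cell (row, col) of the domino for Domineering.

ply 1, X at OX./O../..X | (0,2)=+1→OXX/O../..X*; (1,1)=+1→OX./OX./..X; (1,2)=+1→OX./O.X/..X; (2,0)=-1→OX./O../X.X; (2,1)=-1→OX./O../.XX
ply 2, O at OXX/O../..X | (1,1)=-1→OXX/OO./..X*; (1,2)=-1→OXX/O.O/..X; (2,0)=-1→OXX/O../O.X; (2,1)=-1→OXX/O../.OX
ply 3, X at OXX/OO./..X | (1,2)=+1→OXX/OOX/..X*; (2,0)=-1→OXX/OO./X.X; (2,1)=-1→OXX/OO./.XX
ply 4: OXX/OOX/..X is terminal -1 (O); from OX./O../..X depth 5

PV length from [OX./O../..X]: 3 plies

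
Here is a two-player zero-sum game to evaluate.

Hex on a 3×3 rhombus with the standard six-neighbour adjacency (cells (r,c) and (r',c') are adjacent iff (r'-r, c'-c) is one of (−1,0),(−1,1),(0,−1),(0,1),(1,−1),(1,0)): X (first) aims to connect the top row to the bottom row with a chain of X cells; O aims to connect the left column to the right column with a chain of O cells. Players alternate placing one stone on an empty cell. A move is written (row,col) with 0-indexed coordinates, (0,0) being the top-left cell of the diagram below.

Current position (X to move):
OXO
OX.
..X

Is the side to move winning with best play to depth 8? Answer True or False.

ply 1, X at OXO/OX./..X | (1,2)=+1→OXO/OXX/..X*; (2,0)=+1→OXO/OX./X.X; (2,1)=+1→OXO/OX./.XX
ply 2: OXO/OXX/..X is terminal -1 (O); from OXO/OX./..X depth 8

X winning at [OXO/OX./..X]: True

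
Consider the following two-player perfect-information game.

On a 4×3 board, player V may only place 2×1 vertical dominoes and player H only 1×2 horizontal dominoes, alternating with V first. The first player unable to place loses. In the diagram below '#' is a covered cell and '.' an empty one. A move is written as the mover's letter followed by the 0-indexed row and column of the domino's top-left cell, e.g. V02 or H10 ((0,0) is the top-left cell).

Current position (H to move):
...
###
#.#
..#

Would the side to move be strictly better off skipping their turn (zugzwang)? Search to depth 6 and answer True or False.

zugzwang(.../###/#.#/..#, H) = False

[.../###/#.#/..#] H move#1: H00:-1/##./###/#.#/..#, H01:-1/.##/###/#.#/..#, H30:+1/.../###/#.#/###*
[.../###/#.#/###] end (terminal -1, V#2); searched .../###/#.#/..# to 6
if H skipped the turn, V would face:
~ [.../###/#.#/..#] V move#1: V21:-1/.../###/###/.##*
~ [.../###/###/.##] H move#2: H00:+1/##./###/###/.##*, H01:+1/.##/###/###/.##
~ [##./###/###/.##] end (terminal -1, V#3); searched .../###/#.#/..# to 6
compare (H): move=+1 vs pass=+1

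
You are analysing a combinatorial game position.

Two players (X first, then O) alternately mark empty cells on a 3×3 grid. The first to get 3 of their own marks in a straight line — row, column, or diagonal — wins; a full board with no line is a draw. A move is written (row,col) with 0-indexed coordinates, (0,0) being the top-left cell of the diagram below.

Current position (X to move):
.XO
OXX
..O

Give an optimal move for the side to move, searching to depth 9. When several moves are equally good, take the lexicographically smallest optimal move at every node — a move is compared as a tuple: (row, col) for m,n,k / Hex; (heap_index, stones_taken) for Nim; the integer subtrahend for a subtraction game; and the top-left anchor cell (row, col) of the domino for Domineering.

ply 1, X at .XO/OXX/..O | (0,0)=+0→XXO/OXX/..O; (2,0)=+0→.XO/OXX/X.O; (2,1)=+1→.XO/OXX/.XO*
ply 2: .XO/OXX/.XO is terminal -1 (O); from .XO/OXX/..O depth 9

X's best at [.XO/OXX/..O]: (2,1)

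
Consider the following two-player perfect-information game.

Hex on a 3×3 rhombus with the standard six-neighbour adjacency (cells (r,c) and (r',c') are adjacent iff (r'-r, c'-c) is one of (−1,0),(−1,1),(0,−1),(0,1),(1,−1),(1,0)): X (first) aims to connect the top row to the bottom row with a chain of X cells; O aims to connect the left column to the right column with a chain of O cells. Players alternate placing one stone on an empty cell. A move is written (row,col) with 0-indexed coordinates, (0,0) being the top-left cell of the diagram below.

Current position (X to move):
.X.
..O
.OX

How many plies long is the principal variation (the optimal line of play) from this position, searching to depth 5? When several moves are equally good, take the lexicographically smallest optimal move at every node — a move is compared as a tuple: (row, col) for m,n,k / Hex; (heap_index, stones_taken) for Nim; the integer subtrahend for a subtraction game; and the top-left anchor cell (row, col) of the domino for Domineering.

p1 X@[.X./..O/.OX]: (0,0)[XX./..O/.OX]-1 (0,2)[.XX/..O/.OX]-1 (1,0)[.X./X.O/.OX]-1 (1,1)[.X./.XO/.OX]-1 (2,0)[.X./..O/XOX]+1*
p2 O@[.X./..O/XOX]: (0,0)[OX./..O/XOX]-1* (0,2)[.XO/..O/XOX]-1 (1,0)[.X./O.O/XOX]-1 (1,1)[.X./.OO/XOX]-1
p3 X@[OX./..O/XOX]: (0,2)[OXX/..O/XOX]+1* (1,0)[OX./X.O/XOX]+1 (1,1)[OX./.XO/XOX]+1
p4 O@[OXX/..O/XOX]: (1,0)[OXX/O.O/XOX]-1* (1,1)[OXX/.OO/XOX]-1
p5 X@[OXX/O.O/XOX]: (1,1)[OXX/OXO/XOX]+1*
p6 O@[OXX/OXO/XOX] terminal -1; root [.X./..O/.OX] d5

PV length from [.X./..O/.OX]: 5 plies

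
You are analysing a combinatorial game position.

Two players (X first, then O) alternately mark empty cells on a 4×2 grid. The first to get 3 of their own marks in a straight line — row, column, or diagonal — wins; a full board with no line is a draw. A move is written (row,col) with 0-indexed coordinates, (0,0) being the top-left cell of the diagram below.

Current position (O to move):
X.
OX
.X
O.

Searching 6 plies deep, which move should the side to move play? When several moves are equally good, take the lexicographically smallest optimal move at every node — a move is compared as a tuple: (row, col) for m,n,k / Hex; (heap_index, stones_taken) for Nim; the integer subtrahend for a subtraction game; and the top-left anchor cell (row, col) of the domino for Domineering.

p1 O@[X./OX/.X/O.]: (0,1)[XO/OX/.X/O.]-1 (2,0)[X./OX/OX/O.]+1* (3,1)[X./OX/.X/OO]-1
p2 X@[X./OX/OX/O.] terminal -1; root [X./OX/.X/O.] d6

O's best at [X./OX/.X/O.]: (2,0)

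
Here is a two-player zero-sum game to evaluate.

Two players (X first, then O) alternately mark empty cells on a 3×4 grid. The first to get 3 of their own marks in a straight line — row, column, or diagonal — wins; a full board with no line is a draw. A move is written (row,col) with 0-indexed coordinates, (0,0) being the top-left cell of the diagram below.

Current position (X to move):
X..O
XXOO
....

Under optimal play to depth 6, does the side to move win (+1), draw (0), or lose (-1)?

p1 X@[X..O/XXOO/....]: (0,1)[XX.O/XXOO/....]-1 (0,2)[X.XO/XXOO/....]-1 (2,0)[X..O/XXOO/X...]+1* (2,1)[X..O/XXOO/.X..]-1 (2,2)[X..O/XXOO/..X.]+1 (2,3)[X..O/XXOO/...X]-1
p2 O@[X..O/XXOO/X...] terminal -1; root [X..O/XXOO/....] d6

value(X..O/XXOO/...., X) = +1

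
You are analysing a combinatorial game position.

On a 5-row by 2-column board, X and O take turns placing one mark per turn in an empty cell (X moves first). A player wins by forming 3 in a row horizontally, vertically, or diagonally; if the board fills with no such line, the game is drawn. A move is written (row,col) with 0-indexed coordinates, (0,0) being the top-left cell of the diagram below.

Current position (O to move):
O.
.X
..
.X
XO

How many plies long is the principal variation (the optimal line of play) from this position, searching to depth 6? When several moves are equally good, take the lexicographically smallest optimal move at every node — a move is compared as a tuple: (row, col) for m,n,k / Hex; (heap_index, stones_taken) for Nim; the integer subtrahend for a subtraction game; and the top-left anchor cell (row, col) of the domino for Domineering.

p1 O@[O./.X/../.X/XO]: (0,1)[OO/.X/../.X/XO]-1 (1,0)[O./OX/../.X/XO]-1 (2,0)[O./.X/O./.X/XO]-1 (2,1)[O./.X/.O/.X/XO]+0* (3,0)[O./.X/../OX/XO]-1
p2 X@[O./.X/.O/.X/XO]: (0,1)[OX/.X/.O/.X/XO]+0* (1,0)[O./XX/.O/.X/XO]+0 (2,0)[O./.X/XO/.X/XO]+0 (3,0)[O./.X/.O/XX/XO]+0
p3 O@[OX/.X/.O/.X/XO]: (1,0)[OX/OX/.O/.X/XO]+0* (2,0)[OX/.X/OO/.X/XO]+0 (3,0)[OX/.X/.O/OX/XO]+0
p4 X@[OX/OX/.O/.X/XO]: (2,0)[OX/OX/XO/.X/XO]+0* (3,0)[OX/OX/.O/XX/XO]-1
p5 O@[OX/OX/XO/.X/XO]: (3,0)[OX/OX/XO/OX/XO]+0*
p6 X@[OX/OX/XO/OX/XO] terminal +0; root [O./.X/../.X/XO] d6

PV length from [O./.X/../.X/XO]: 5 plies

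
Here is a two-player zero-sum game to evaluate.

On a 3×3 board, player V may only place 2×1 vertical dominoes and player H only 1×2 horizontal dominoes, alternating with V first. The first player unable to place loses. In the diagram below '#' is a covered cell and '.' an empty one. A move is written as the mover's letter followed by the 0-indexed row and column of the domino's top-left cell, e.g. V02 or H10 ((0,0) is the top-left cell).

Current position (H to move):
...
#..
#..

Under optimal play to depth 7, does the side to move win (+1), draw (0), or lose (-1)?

value(.../#../#.., H) = +1

ply 1, H at .../#../#.. | H00=-1→##./#../#..; H01=-1→.##/#../#..; H11=+1→.../###/#..*; H21=-1→.../#../###
ply 2: .../###/#.. is terminal -1 (V); from .../#../#.. depth 7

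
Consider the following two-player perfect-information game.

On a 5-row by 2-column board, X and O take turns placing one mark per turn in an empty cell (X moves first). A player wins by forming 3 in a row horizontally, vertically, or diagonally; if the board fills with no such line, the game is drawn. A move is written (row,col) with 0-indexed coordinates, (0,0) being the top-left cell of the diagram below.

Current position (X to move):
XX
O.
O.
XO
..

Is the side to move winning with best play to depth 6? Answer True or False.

X winning at [XX/O./O./XO/..]: False

[XX/O./O./XO/..] X move#1: (1,1):+0/XX/OX/O./XO/..*, (2,1):+0/XX/O./OX/XO/.., (4,0):-1/XX/O./O./XO/X., (4,1):+0/XX/O./O./XO/.X
[XX/OX/O./XO/..] O move#2: (2,1):+0/XX/OX/OO/XO/..*, (4,0):-1/XX/OX/O./XO/O., (4,1):-1/XX/OX/O./XO/.O
[XX/OX/OO/XO/..] X move#3: (4,0):-1/XX/OX/OO/XO/X., (4,1):+0/XX/OX/OO/XO/.X*
[XX/OX/OO/XO/.X] O move#4: (4,0):+0/XX/OX/OO/XO/OX*
[XX/OX/OO/XO/OX] end (terminal +0, X#5); searched XX/O./O./XO/.. to 6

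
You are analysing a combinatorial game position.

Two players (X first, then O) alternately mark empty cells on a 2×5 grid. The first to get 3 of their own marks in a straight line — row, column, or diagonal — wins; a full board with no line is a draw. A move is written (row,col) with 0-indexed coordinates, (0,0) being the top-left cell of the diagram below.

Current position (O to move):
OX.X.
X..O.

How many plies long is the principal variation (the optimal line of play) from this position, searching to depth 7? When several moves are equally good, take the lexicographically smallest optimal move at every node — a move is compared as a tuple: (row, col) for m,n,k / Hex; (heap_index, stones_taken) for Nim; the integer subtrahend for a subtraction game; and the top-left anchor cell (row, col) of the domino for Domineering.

ply 1, O at OX.X./X..O. | (0,2)=+0→OXOX./X..O.*; (0,4)=-1→OX.XO/X..O.; (1,1)=-1→OX.X./XO.O.; (1,2)=-1→OX.X./X.OO.; (1,4)=-1→OX.X./X..OO
ply 2, X at OXOX./X..O. | (0,4)=-1→OXOXX/X..O.; (1,1)=+0→OXOX./XX.O.*; (1,2)=+0→OXOX./X.XO.; (1,4)=+0→OXOX./X..OX
ply 3, O at OXOX./XX.O. | (0,4)=-1→OXOXO/XX.O.; (1,2)=+0→OXOX./XXOO.*; (1,4)=-1→OXOX./XX.OO
ply 4, X at OXOX./XXOO. | (0,4)=-1→OXOXX/XXOO.; (1,4)=+0→OXOX./XXOOX*
ply 5, O at OXOX./XXOOX | (0,4)=+0→OXOXO/XXOOX*
ply 6: OXOXO/XXOOX is terminal +0 (X); from OX.X./X..O. depth 7

PV length from [OX.X./X..O.]: 5 plies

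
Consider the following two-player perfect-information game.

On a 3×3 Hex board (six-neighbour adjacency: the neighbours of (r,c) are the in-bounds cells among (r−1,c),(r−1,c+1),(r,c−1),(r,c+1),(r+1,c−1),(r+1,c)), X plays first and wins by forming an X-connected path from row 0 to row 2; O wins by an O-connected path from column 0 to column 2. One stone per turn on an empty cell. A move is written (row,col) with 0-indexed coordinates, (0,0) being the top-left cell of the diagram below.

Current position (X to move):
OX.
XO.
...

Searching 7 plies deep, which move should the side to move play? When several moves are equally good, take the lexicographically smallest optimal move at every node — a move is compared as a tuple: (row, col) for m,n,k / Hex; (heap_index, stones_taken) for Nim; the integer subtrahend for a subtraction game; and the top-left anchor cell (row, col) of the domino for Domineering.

[OX./XO./...] X move#1: (0,2):+1/OXX/XO./...*, (1,2):+1/OX./XOX/..., (2,0):+1/OX./XO./X.., (2,1):-1/OX./XO./.X., (2,2):-1/OX./XO./..X
[OXX/XO./...] O move#2: (1,2):-1/OXX/XOO/...*, (2,0):-1/OXX/XO./O.., (2,1):-1/OXX/XO./.O., (2,2):-1/OXX/XO./..O
[OXX/XOO/...] X move#3: (2,0):+1/OXX/XOO/X..*, (2,1):-1/OXX/XOO/.X., (2,2):-1/OXX/XOO/..X
[OXX/XOO/X..] end (terminal -1, O#4); searched OX./XO./... to 7

X's best at [OX./XO./...]: (0,2)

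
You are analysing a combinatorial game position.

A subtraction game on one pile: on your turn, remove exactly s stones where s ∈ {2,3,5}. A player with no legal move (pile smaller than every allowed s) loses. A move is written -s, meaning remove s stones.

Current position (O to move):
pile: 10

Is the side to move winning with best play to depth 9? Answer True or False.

O winning at [10]: True

p1 O@[10]: -2[8]+1* -3[7]+1 -5[5]-1
p2 X@[8]: -2[6]-1* -3[5]-1 -5[3]-1
p3 O@[6]: -2[4]-1 -3[3]-1 -5[1]+1*
p4 X@[1] terminal -1; root [10] d9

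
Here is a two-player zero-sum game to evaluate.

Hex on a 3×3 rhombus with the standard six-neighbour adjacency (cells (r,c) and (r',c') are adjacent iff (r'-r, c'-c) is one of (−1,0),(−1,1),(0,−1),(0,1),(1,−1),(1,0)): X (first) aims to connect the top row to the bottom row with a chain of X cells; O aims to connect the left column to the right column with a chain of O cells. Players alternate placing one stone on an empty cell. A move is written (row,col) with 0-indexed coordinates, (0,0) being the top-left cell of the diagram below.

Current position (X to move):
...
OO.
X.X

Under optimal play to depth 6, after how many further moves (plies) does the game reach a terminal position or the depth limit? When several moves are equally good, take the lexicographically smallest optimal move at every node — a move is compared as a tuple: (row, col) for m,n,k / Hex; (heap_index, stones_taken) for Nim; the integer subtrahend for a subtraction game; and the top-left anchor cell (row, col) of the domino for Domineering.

PV length from [.../OO./X.X]: 4 plies

p1 X@[.../OO./X.X]: (0,0)[X../OO./X.X]-1* (0,1)[.X./OO./X.X]-1 (0,2)[..X/OO./X.X]-1 (1,2)[.../OOX/X.X]-1 (2,1)[.../OO./XXX]-1
p2 O@[X../OO./X.X]: (0,1)[XO./OO./X.X]+1* (0,2)[X.O/OO./X.X]+1 (1,2)[X../OOO/X.X]+1 (2,1)[X../OO./XOX]+1
p3 X@[XO./OO./X.X]: (0,2)[XOX/OO./X.X]-1* (1,2)[XO./OOX/X.X]-1 (2,1)[XO./OO./XXX]-1
p4 O@[XOX/OO./X.X]: (1,2)[XOX/OOO/X.X]+1* (2,1)[XOX/OO./XOX]-1
p5 X@[XOX/OOO/X.X] terminal -1; root [.../OO./X.X] d6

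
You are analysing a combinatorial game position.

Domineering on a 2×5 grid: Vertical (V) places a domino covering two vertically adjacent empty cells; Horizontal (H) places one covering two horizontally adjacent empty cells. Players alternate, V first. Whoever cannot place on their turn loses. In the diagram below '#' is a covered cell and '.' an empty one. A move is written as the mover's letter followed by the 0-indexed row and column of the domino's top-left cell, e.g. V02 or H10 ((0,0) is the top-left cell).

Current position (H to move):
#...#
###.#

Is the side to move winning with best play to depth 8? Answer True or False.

[#...#/###.#] H move#1: H01:-1/###.#/###.#, H02:+1/#.###/###.#*
[#.###/###.#] end (terminal -1, V#2); searched #...#/###.# to 8

H winning at [#...#/###.#]: True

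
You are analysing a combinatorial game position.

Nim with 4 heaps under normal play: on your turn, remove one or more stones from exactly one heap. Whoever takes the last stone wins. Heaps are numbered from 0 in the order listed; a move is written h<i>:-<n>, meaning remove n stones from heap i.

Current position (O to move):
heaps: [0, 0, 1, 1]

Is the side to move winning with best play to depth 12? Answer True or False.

[(0,0,1,1)] O move#1: h2:-1:-1/(0,0,0,1)*, h3:-1:-1/(0,0,1,0)
[(0,0,0,1)] X move#2: h3:-1:+1/(0,0,0,0)*
[(0,0,0,0)] end (terminal -1, O#3); searched (0,0,1,1) to 12

O winning at [(0,0,1,1)]: False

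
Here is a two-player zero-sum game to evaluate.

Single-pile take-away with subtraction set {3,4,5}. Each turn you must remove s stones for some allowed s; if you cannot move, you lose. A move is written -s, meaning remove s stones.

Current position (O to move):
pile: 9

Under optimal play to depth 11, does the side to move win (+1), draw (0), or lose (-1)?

value(9, O) = -1

[9] O move#1: -3:-1/6*, -4:-1/5, -5:-1/4
[6] X move#2: -3:-1/3, -4:+1/2*, -5:+1/1
[2] end (terminal -1, O#3); searched 9 to 11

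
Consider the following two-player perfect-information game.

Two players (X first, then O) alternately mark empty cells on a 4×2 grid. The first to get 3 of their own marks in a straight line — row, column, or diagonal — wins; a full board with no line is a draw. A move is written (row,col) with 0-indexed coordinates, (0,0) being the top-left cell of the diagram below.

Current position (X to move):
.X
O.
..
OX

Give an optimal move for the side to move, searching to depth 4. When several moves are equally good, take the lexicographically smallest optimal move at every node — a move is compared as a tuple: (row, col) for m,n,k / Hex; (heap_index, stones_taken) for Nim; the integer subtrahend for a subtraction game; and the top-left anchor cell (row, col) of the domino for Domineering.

[.X/O./../OX] X move#1: (0,0):-1/XX/O./../OX, (1,1):-1/.X/OX/../OX, (2,0):+0/.X/O./X./OX*, (2,1):-1/.X/O./.X/OX
[.X/O./X./OX] O move#2: (0,0):+0/OX/O./X./OX*, (1,1):+0/.X/OO/X./OX, (2,1):+0/.X/O./XO/OX
[OX/O./X./OX] X move#3: (1,1):+0/OX/OX/X./OX*, (2,1):+0/OX/O./XX/OX
[OX/OX/X./OX] O move#4: (2,1):+0/OX/OX/XO/OX*
[OX/OX/XO/OX] end (terminal +0, X#5); searched .X/O./../OX to 4

X's best at [.X/O./../OX]: (2,0)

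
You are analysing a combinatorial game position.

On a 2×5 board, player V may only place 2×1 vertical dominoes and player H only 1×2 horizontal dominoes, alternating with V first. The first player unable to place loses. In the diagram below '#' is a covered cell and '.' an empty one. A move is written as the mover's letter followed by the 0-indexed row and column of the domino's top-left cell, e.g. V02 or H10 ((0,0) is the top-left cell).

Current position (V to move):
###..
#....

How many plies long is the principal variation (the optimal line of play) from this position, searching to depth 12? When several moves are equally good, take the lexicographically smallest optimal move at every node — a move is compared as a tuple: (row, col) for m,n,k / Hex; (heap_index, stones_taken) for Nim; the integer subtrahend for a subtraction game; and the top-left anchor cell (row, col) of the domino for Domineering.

ply 1, V at ###../#.... | V03=+1→####./#..#.*; V04=-1→###.#/#...#
ply 2, H at ####./#..#. | H11=-1→####./####.*
ply 3, V at ####./####. | V04=+1→#####/#####*
ply 4: #####/##### is terminal -1 (H); from ###../#.... depth 12

PV length from [###../#....]: 3 plies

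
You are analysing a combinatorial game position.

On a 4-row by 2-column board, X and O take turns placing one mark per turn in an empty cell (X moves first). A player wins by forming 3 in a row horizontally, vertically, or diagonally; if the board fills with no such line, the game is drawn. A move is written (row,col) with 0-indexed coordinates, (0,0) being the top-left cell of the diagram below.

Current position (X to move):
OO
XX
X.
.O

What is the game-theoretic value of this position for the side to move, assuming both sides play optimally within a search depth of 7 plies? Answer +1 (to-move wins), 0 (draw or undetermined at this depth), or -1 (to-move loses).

ply 1, X at OO/XX/X./.O | (2,1)=+0→OO/XX/XX/.O; (3,0)=+1→OO/XX/X./XO*
ply 2: OO/XX/X./XO is terminal -1 (O); from OO/XX/X./.O depth 7

value(OO/XX/X./.O, X) = +1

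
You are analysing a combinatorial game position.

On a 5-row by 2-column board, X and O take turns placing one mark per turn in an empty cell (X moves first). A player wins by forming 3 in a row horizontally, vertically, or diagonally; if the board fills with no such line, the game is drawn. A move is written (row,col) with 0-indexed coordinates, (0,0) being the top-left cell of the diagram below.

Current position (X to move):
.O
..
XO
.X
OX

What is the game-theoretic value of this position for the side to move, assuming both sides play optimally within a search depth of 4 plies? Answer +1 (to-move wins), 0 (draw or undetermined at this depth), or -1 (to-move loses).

value(.O/../XO/.X/OX, X) = 0

[.O/../XO/.X/OX] X move#1: (0,0):-1/XO/../XO/.X/OX, (1,0):-1/.O/X./XO/.X/OX, (1,1):+0/.O/.X/XO/.X/OX*, (3,0):-1/.O/../XO/XX/OX
[.O/.X/XO/.X/OX] O move#2: (0,0):+0/OO/.X/XO/.X/OX*, (1,0):+0/.O/OX/XO/.X/OX, (3,0):+0/.O/.X/XO/OX/OX
[OO/.X/XO/.X/OX] X move#3: (1,0):+0/OO/XX/XO/.X/OX*, (3,0):+0/OO/.X/XO/XX/OX
[OO/XX/XO/.X/OX] O move#4: (3,0):+0/OO/XX/XO/OX/OX*
[OO/XX/XO/OX/OX] end (terminal +0, X#5); searched .O/../XO/.X/OX to 4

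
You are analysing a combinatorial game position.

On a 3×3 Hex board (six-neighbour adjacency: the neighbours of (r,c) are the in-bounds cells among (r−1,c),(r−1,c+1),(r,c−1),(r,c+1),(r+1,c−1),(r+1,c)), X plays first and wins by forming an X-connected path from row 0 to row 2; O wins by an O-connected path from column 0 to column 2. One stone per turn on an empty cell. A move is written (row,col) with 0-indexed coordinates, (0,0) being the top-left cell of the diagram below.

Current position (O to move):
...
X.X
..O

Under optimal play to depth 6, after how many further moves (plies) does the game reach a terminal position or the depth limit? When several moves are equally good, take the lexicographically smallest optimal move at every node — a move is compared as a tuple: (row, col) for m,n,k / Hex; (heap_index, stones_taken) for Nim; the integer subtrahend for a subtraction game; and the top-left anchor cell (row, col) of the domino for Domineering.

PV length from [.../X.X/..O]: 6 plies

[.../X.X/..O] O move#1: (0,0):-1/O../X.X/..O*, (0,1):-1/.O./X.X/..O, (0,2):-1/..O/X.X/..O, (1,1):-1/.../XOX/..O, (2,0):-1/.../X.X/O.O, (2,1):-1/.../X.X/.OO
[O../X.X/..O] X move#2: (0,1):+1/OX./X.X/..O*, (0,2):+1/O.X/X.X/..O, (1,1):+1/O../XXX/..O, (2,0):+1/O../X.X/X.O, (2,1):+1/O../X.X/.XO
[OX./X.X/..O] O move#3: (0,2):-1/OXO/X.X/..O*, (1,1):-1/OX./XOX/..O, (2,0):-1/OX./X.X/O.O, (2,1):-1/OX./X.X/.OO
[OXO/X.X/..O] X move#4: (1,1):+1/OXO/XXX/..O*, (2,0):+1/OXO/X.X/X.O, (2,1):+1/OXO/X.X/.XO
[OXO/XXX/..O] O move#5: (2,0):-1/OXO/XXX/O.O*, (2,1):-1/OXO/XXX/.OO
[OXO/XXX/O.O] X move#6: (2,1):+1/OXO/XXX/OXO*
[OXO/XXX/OXO] end (terminal -1, O#7); searched .../X.X/..O to 6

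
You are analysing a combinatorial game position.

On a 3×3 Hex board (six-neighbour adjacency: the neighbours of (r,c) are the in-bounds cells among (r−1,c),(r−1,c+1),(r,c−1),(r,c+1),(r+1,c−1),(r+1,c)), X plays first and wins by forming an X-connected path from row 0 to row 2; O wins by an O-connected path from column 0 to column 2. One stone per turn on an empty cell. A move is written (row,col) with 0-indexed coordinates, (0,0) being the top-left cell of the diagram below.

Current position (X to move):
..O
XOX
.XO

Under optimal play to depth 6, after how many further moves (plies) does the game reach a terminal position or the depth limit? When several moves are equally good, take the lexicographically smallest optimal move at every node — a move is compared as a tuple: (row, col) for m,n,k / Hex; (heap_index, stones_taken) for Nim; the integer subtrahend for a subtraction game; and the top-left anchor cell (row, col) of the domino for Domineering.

PV length from [..O/XOX/.XO]: 3 plies

[..O/XOX/.XO] X move#1: (0,0):-1/X.O/XOX/.XO, (0,1):-1/.XO/XOX/.XO, (2,0):+1/..O/XOX/XXO*
[..O/XOX/XXO] O move#2: (0,0):-1/O.O/XOX/XXO*, (0,1):-1/.OO/XOX/XXO
[O.O/XOX/XXO] X move#3: (0,1):+1/OXO/XOX/XXO*
[OXO/XOX/XXO] end (terminal -1, O#4); searched ..O/XOX/.XO to 6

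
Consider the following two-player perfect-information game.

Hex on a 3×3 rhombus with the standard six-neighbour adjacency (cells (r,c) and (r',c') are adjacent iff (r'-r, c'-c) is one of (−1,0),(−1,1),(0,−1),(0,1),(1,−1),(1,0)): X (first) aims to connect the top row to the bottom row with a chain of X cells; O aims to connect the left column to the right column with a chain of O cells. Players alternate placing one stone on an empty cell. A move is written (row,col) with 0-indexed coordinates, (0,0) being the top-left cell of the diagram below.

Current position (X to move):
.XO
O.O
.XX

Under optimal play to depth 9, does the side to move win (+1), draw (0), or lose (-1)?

value(.XO/O.O/.XX, X) = +1

p1 X@[.XO/O.O/.XX]: (0,0)[XXO/O.O/.XX]-1 (1,1)[.XO/OXO/.XX]+1* (2,0)[.XO/O.O/XXX]-1
p2 O@[.XO/OXO/.XX] terminal -1; root [.XO/O.O/.XX] d9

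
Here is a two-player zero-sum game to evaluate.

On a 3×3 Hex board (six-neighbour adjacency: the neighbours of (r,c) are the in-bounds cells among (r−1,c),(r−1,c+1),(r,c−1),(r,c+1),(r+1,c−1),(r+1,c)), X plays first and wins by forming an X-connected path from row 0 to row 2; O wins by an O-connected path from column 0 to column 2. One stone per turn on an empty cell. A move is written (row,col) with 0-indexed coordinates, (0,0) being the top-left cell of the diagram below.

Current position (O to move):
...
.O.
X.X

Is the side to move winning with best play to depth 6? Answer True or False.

[.../.O./X.X] O move#1: (0,0):+1/O../.O./X.X*, (0,1):+1/.O./.O./X.X, (0,2):-1/..O/.O./X.X, (1,0):+1/.../OO./X.X, (1,2):-1/.../.OO/X.X, (2,1):-1/.../.O./XOX
[O../.O./X.X] X move#2: (0,1):-1/OX./.O./X.X*, (0,2):-1/O.X/.O./X.X, (1,0):-1/O../XO./X.X, (1,2):-1/O../.OX/X.X, (2,1):-1/O../.O./XXX
[OX./.O./X.X] O move#3: (0,2):-1/OXO/.O./X.X, (1,0):+1/OX./OO./X.X*, (1,2):-1/OX./.OO/X.X, (2,1):-1/OX./.O./XOX
[OX./OO./X.X] X move#4: (0,2):-1/OXX/OO./X.X*, (1,2):-1/OX./OOX/X.X, (2,1):-1/OX./OO./XXX
[OXX/OO./X.X] O move#5: (1,2):+1/OXX/OOO/X.X*, (2,1):-1/OXX/OO./XOX
[OXX/OOO/X.X] end (terminal -1, X#6); searched .../.O./X.X to 6

O winning at [.../.O./X.X]: True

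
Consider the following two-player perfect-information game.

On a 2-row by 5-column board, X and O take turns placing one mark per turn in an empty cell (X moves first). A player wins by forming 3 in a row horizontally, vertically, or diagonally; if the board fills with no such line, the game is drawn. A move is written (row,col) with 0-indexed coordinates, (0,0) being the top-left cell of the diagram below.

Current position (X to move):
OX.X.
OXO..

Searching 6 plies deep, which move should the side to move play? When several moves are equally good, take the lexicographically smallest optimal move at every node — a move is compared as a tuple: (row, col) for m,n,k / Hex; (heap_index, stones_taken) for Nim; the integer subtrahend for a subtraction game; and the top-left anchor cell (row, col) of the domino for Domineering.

p1 X@[OX.X./OXO..]: (0,2)[OXXX./OXO..]+1* (0,4)[OX.XX/OXO..]+0 (1,3)[OX.X./OXOX.]+0 (1,4)[OX.X./OXO.X]+0
p2 O@[OXXX./OXO..] terminal -1; root [OX.X./OXO..] d6

X's best at [OX.X./OXO..]: (0,2)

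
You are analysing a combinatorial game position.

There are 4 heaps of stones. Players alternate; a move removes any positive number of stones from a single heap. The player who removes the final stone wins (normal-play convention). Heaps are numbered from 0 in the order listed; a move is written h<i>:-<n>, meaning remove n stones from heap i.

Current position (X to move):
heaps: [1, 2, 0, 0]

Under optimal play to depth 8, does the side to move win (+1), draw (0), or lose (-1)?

value((1,2,0,0), X) = +1

[(1,2,0,0)] X move#1: h0:-1:-1/(0,2,0,0), h1:-1:+1/(1,1,0,0)*, h1:-2:-1/(1,0,0,0)
[(1,1,0,0)] O move#2: h0:-1:-1/(0,1,0,0)*, h1:-1:-1/(1,0,0,0)
[(0,1,0,0)] X move#3: h1:-1:+1/(0,0,0,0)*
[(0,0,0,0)] end (terminal -1, O#4); searched (1,2,0,0) to 8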